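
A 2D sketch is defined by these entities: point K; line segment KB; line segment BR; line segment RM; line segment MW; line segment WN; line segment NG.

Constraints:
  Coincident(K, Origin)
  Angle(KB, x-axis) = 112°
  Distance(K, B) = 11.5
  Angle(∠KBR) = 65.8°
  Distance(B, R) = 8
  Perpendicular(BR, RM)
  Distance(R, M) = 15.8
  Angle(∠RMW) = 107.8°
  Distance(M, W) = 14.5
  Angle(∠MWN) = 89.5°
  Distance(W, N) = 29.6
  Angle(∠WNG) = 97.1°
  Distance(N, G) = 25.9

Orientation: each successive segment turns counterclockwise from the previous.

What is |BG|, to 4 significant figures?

20.77

K is at the origin; KB runs at 112.0° with length 11.5, so B = (-4.308, 10.66). ∠KBR = 65.8° gives BR at -133.8° from the x-axis; with |BR| = 8.0, R = (-9.845, 4.889). BR is perpendicular to RM, so RM runs at -43.80°; with |RM| = 15.8, M = (1.559, -6.047). ∠RMW = 107.8° gives MW at 28.40° from the x-axis; with |MW| = 14.5, W = (14.31, 0.8492). ∠MWN = 89.5° gives WN at 118.9° from the x-axis; with |WN| = 29.6, N = (0.008436, 26.76). ∠WNG = 97.1° gives NG at -158.2° from the x-axis; with |NG| = 25.9, G = (-24.04, 17.14). Then |BG| = |G − B| = 20.77.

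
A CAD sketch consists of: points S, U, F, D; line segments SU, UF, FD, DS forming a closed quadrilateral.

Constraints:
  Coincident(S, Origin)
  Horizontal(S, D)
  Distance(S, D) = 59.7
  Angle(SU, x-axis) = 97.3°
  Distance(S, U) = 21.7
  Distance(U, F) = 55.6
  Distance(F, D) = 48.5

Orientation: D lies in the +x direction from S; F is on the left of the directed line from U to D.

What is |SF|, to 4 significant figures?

66.14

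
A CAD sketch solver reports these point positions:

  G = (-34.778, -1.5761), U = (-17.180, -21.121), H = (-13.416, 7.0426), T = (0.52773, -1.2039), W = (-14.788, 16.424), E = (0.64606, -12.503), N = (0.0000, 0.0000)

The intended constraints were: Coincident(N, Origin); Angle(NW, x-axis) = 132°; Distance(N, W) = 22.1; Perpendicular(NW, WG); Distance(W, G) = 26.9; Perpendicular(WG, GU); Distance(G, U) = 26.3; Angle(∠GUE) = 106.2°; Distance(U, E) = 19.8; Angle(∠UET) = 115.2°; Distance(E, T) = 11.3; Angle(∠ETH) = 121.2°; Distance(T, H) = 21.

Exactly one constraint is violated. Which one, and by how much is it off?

Distance(T, H) = 21 — off by 4.80.

N = (0.00, 0.00) ✓; NW at 132.0° ✓; |NW| = 22.10 ✓; ∠(NW, WG) = 90.00° ✓; |WG| = 26.90 ✓; ∠(WG, GU) = 90.00° ✓; |GU| = 26.30 ✓; ∠GUE = 106.2° ✓; |UE| = 19.80 ✓; ∠UET = 115.2° ✓; |ET| = 11.30 ✓; ∠ETH = 121.2° ✓; |TH| = 16.20 ✗.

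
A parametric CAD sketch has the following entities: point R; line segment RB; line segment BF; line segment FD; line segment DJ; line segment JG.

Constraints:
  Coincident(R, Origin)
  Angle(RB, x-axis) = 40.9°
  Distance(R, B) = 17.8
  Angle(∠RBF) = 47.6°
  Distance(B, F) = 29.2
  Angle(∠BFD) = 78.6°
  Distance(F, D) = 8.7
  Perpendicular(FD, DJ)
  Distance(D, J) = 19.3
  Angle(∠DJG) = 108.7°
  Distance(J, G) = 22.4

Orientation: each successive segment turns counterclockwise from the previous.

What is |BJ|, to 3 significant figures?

9.77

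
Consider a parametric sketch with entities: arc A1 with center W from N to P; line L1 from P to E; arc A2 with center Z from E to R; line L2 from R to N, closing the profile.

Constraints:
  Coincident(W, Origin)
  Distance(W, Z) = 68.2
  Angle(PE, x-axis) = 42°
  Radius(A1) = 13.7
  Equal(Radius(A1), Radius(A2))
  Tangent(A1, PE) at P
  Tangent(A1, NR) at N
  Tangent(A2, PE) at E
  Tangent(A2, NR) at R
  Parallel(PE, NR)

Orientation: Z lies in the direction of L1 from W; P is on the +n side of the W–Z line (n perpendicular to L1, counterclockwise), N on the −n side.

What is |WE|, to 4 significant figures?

69.56

Tangency of A1 to both parallel lines with radius 13.7 puts P and N at W ± 13.7·n: P = (-9.167, 10.18), N = (9.167, -10.18). Equal radii place E and R the same way about Z: E = Z + 13.7·n = (41.52, 55.82), R = Z − 13.7·n = (59.85, 35.45). Then |WE| = |E − W| = 69.56.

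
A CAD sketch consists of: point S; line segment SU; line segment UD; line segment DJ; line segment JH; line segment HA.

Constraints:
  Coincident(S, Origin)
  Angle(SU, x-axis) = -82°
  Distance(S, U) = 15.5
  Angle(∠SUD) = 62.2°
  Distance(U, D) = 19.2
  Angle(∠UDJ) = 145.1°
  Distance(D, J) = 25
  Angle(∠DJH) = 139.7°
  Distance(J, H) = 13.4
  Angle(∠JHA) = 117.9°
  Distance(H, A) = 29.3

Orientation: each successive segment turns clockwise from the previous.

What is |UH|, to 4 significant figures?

51.02

S is at the origin; SU runs at -82.0° with length 15.5, so U = (2.157, -15.35). ∠SUD = 62.2° gives UD at 160.2° from the x-axis; with |UD| = 19.2, D = (-15.91, -8.845). ∠UDJ = 145.1° gives DJ at 125.3° from the x-axis; with |DJ| = 25.0, J = (-30.35, 11.56). ∠DJH = 139.7° gives JH at 85.00° from the x-axis; with |JH| = 13.4, H = (-29.19, 24.91). Then |UH| = |H − U| = 51.02.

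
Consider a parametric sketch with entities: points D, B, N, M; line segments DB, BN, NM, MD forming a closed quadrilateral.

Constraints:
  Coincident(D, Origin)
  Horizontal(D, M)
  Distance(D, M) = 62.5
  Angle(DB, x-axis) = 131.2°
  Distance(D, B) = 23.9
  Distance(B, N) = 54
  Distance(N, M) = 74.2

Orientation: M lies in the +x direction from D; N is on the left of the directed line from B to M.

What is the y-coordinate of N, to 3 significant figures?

59.7

Checks: |BN| = 54.00 ✓; |NM| = 74.20 ✓.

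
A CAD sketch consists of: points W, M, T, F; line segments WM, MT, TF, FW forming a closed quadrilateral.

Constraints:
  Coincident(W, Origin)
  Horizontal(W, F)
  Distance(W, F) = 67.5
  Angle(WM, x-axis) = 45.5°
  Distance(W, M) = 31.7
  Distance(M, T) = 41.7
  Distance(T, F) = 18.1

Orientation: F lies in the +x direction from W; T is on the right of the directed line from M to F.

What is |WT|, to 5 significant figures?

51.592

W is at the origin; W and F share the same y with |WF| = 67.5 and F in +x, so F = (67.5, 0). WM runs at 45.5° with |WM| = 31.7, so M = (22.219, 22.610). T is determined by |MT| = 41.7 and |TF| = 18.1 together: it lies at the intersection of circle(M, 41.7) and circle(F, 18.1). With |MF| = 50.612, the foot of the radical line on MF is 39.248 from M and the perpendicular offset is √(41.7² − 39.248²) = 14.088. Taking the right-of-MF solution: T = (51.039, -7.5273).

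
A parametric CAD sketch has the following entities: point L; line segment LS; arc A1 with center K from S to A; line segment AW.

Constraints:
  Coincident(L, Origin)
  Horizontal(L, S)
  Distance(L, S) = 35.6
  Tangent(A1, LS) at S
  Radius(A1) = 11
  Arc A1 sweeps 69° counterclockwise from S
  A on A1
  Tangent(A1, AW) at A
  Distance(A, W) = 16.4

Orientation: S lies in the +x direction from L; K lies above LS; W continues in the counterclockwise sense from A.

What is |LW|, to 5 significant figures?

56.374

On A1, S sits at bearing -90° from K; a 69° counterclockwise sweep puts A at bearing -21°, so A = K + 11.0·(cos -21°, sin -21°) = (45.869, 7.0580). Since A1 is tangent to AW there, KA ⟂ AW, so AW runs along (−sin -21°, cos -21°); with |AW| = 16.4, W = (51.747, 22.369). Then |LW| = |W − L| = 56.374.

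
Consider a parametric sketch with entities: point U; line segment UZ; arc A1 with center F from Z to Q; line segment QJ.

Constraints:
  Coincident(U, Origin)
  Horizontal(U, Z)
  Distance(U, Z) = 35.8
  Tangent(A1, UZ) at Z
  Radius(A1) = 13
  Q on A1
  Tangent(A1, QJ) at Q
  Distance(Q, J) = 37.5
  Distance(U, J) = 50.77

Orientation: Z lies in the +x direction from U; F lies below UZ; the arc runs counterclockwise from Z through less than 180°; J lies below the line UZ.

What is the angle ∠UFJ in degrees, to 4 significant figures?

81.47°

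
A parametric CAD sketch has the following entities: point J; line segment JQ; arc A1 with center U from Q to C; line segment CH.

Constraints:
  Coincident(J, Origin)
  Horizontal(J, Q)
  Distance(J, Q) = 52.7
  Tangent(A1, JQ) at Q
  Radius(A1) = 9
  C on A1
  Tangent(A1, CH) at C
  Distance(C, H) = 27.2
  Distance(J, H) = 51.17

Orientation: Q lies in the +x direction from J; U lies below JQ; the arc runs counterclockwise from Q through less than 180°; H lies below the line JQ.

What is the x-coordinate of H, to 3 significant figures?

38.4

J is at the origin; J and Q share the same y with |JQ| = 52.7 and Q on the +x side, so Q = (52.7, 0.00). A1 meets JQ tangentially, so UQ is at right angles to JQ, so U = Q + (0, -9) = (52.7, -9.00). Since UC ⟂ CH (tangency), |UH| = √(9.0² + 27.2²) = 28.7 regardless of where C sits on A1. So H lies on both circle(J, 51.17) and circle(U, 28.7); the below-JQ intersection is H = (38.4, -33.8). C is the foot of the tangent from H: C = (43.9, -7.18).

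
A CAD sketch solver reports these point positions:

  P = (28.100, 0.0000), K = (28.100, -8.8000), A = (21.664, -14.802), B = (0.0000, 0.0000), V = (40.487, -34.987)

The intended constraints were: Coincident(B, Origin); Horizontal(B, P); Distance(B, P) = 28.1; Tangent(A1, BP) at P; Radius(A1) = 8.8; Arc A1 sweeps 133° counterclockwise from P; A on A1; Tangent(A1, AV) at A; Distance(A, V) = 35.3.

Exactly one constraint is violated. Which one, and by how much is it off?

Distance(A, V) = 35.3 — off by 7.70.

B = (0.00, 0.00) ✓; B.y = 0.00, P.y = 0.00 ✓; |BP| = 28.10 ✓; ∠(KP, PB) = 90.00° ✓; |KP| = 8.800 ✓; bearing(K→A) − bearing(K→P) = 133.0° ✓; |KA| = 8.800 ✓; ∠(KA, AV) = 90.00° ✓; |AV| = 27.60 ✗.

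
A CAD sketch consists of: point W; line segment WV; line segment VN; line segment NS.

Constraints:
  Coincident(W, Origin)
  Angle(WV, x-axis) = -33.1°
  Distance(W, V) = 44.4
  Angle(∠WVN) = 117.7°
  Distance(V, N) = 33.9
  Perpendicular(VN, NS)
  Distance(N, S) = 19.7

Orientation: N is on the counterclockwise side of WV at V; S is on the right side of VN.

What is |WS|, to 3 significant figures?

80.4

∠WVN = 117.7°, so VN runs at -33.1° + (180° − 117.7°) = 29.2° from the x-axis; with |VN| = 33.9, N = V + 33.9·(cos 29.2°, sin 29.2°) = (66.8, -7.71). VN ⟂ NS; with |NS| = 19.7 on the right of VN, S = N + 19.7·(0.488, -0.873) = (76.4, -24.9). Then |WS| = |S − W| = 80.4.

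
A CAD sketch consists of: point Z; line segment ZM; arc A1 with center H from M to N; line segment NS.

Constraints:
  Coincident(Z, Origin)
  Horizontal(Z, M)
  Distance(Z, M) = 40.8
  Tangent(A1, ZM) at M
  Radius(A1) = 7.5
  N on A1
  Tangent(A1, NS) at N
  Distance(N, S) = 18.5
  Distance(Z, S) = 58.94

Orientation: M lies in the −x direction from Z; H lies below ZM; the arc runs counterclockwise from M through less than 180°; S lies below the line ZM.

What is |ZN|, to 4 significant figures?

47.96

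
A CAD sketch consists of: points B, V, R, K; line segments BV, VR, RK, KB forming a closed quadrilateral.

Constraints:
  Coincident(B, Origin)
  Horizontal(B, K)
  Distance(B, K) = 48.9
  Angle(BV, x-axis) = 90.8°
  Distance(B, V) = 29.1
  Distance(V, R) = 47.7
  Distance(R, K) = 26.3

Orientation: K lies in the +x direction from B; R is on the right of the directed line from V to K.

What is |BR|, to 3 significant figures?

27.5

Checks: |VR| = 47.70 ✓; |RK| = 26.30 ✓.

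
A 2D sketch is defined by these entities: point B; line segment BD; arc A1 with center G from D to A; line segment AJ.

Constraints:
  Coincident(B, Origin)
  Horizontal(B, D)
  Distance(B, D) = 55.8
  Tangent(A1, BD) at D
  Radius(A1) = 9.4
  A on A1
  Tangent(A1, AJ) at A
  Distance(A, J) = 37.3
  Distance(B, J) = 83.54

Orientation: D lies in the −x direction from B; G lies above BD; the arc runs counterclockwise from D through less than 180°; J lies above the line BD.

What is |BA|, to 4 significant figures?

50.51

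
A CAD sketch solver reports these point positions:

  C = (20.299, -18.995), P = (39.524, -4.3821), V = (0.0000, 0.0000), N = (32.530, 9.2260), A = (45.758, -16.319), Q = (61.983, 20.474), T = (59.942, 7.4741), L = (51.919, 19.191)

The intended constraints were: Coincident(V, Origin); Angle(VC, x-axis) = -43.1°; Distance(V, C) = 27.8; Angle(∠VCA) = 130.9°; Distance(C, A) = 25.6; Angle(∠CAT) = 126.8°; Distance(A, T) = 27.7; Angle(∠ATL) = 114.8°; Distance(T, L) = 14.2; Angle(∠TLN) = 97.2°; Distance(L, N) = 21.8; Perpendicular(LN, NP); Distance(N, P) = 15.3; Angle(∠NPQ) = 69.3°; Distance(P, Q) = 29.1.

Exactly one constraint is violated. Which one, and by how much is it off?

Distance(P, Q) = 29.1 — off by 4.40.

V = (0.00, 0.00) ✓; VC at -43.10° ✓; |VC| = 27.80 ✓; ∠VCA = 130.9° ✓; |CA| = 25.60 ✓; ∠CAT = 126.8° ✓; |AT| = 27.70 ✓; ∠ATL = 114.8° ✓; |TL| = 14.20 ✓; ∠TLN = 97.20° ✓; |LN| = 21.80 ✓; ∠(LN, NP) = 90.00° ✓; |NP| = 15.30 ✓; ∠NPQ = 69.30° ✓; |PQ| = 33.50 ✗.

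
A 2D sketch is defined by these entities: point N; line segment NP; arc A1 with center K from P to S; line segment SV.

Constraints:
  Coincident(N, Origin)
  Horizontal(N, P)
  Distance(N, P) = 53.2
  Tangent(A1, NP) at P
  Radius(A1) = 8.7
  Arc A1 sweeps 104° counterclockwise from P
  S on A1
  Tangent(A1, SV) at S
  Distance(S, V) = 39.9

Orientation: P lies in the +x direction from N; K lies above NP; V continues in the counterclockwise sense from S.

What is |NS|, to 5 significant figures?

62.581

N is at the origin; N and P share the same y with |NP| = 53.2 and P on the +x side, so P = (53.200, 0.0000). Since A1 is tangent to NP there, KP ⟂ NP, so K = P + (0, 8.7) = (53.200, 8.7000). On A1, P sits at bearing -90° from K; a 104° counterclockwise sweep puts S at bearing 14°, so S = K + 8.7·(cos 14°, sin 14°) = (61.642, 10.805). Then |NS| = |S − N| = 62.581.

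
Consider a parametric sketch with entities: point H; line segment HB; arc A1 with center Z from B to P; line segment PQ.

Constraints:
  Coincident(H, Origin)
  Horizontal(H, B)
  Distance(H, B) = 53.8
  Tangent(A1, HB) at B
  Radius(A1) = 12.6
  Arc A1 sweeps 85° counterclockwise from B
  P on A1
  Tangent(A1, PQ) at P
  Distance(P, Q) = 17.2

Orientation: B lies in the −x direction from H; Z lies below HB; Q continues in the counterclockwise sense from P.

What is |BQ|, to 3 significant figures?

31.9

H is at the origin; H and B share the same y with |HB| = 53.8 and B on the −x side, so B = (-53.8, 0.00). Since A1 is tangent to HB there, ZB ⟂ HB, so Z = B + (0, -12.6) = (-53.8, -12.6). On A1, B sits at bearing 90° from Z; an 85° counterclockwise sweep puts P at bearing 175°, so P = Z + 12.6·(cos 175°, sin 175°) = (-66.4, -11.5). Tangency of A1 to PQ means the radius ZP is perpendicular to PQ, so PQ runs along (−sin 175°, cos 175°); with |PQ| = 17.2, Q = (-67.9, -28.6). Then |BQ| = |Q − B| = 31.9.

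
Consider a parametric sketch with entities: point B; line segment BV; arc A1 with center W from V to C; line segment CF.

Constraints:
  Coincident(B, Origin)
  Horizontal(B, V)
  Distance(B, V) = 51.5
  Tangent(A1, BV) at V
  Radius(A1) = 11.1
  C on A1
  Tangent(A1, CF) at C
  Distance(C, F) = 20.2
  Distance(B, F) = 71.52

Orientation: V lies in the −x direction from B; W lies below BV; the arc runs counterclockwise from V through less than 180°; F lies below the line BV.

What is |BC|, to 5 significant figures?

63.263

Checks: B = (0.00, 0.00) ✓; |WC| = 11.10 ✓; ∠(WC, CF) = 90.00° ✓; |CF| = 20.20 ✓; |BF| = 71.52 ✓.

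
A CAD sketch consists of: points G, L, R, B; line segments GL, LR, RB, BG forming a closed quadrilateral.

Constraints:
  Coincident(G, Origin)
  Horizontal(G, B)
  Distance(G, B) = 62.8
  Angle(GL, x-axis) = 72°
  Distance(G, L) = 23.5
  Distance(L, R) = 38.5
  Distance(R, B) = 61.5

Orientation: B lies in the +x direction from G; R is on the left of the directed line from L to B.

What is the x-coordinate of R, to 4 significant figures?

31.01

Checks: |LR| = 38.50 ✓; |RB| = 61.50 ✓.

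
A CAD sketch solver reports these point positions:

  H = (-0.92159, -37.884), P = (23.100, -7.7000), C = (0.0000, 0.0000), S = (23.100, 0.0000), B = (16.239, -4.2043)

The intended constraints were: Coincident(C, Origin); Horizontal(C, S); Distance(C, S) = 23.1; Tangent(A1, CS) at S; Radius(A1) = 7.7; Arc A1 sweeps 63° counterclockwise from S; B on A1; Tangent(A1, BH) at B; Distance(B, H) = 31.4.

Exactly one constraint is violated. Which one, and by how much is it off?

Distance(B, H) = 31.4 — off by 6.40.

C = (0.00, 0.00) ✓; C.y = 0.00, S.y = 0.00 ✓; |CS| = 23.10 ✓; ∠(PS, SC) = 90.00° ✓; |PS| = 7.700 ✓; bearing(P→B) − bearing(P→S) = 63.00° ✓; |PB| = 7.700 ✓; ∠(PB, BH) = 90.00° ✓; |BH| = 37.80 ✗.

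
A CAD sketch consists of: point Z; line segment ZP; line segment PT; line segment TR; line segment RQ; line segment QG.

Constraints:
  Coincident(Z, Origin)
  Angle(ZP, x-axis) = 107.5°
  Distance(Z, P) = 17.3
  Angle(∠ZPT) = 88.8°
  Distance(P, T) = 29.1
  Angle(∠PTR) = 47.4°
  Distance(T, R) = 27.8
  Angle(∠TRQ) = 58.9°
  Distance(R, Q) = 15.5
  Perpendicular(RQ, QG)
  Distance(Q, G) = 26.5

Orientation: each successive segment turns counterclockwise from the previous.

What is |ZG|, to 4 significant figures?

36.44

Z is at the origin; ZP runs at 107.5° with length 17.3, so P = (-5.202, 16.50). ∠ZPT = 88.8° gives PT at -161.3° from the x-axis; with |PT| = 29.1, T = (-32.77, 7.169). ∠PTR = 47.4° gives TR at -28.70° from the x-axis; with |TR| = 27.8, R = (-8.381, -6.181). ∠TRQ = 58.9° gives RQ at 92.40° from the x-axis; with |RQ| = 15.5, Q = (-9.030, 9.306). The perpendicularity gives QG at right angles to RQ, so QG runs at -177.6°; with |QG| = 26.5, G = (-35.51, 8.196). Then |ZG| = |G − Z| = 36.44.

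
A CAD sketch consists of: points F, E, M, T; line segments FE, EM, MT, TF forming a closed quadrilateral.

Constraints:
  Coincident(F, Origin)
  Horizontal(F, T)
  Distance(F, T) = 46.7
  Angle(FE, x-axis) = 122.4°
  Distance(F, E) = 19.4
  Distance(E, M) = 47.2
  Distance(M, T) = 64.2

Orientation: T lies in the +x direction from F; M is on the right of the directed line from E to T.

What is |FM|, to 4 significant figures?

32.28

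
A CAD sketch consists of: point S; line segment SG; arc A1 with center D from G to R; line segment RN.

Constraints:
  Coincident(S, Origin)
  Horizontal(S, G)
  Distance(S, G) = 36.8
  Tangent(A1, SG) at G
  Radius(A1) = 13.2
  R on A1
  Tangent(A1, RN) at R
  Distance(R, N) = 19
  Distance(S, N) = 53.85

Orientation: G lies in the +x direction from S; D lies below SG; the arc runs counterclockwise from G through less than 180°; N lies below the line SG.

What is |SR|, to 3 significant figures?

35.0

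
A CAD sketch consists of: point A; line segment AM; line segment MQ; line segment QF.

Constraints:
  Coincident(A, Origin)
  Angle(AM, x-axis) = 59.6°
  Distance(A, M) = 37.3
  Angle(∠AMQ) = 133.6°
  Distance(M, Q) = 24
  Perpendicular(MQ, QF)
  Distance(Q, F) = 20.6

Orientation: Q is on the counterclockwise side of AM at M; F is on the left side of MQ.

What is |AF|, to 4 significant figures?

50.13

A is at the origin; AM runs at 59.6° with length 37.3, so M = 37.3·(cos 59.6°, sin 59.6°) = (18.88, 32.17). ∠AMQ = 133.6°, so MQ runs at 59.6° + (180° − 133.6°) = 106.0° from the x-axis; with |MQ| = 24.0, Q = M + 24.0·(cos 106.0°, sin 106.0°) = (12.26, 55.24). MQ ⟂ QF; with |QF| = 20.6 on the left of MQ, F = Q + 20.6·(-0.9613, -0.2756) = (-7.542, 49.56). Then |AF| = |F − A| = 50.13.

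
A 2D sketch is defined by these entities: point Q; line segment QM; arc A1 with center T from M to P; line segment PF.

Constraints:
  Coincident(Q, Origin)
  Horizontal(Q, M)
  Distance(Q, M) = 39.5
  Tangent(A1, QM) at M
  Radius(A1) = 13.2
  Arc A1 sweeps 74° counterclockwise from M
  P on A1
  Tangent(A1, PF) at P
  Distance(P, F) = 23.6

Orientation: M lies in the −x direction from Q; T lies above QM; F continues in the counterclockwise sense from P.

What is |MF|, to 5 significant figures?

37.527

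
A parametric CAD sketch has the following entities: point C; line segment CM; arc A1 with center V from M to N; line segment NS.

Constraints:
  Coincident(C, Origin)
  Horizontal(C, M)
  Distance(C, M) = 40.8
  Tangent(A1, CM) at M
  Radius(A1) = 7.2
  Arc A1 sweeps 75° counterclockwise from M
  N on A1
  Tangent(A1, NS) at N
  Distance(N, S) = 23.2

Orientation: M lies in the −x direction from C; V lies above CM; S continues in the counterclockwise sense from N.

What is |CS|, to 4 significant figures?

39.31

C is at the origin; CM is horizontal with |CM| = 40.8 and M on the −x side, so M = (-40.80, 0.000). A1 meets CM tangentially, so VM is at right angles to CM, so V = M + (0, 7.2) = (-40.80, 7.200). On A1, M sits at bearing -90° from V; a 75° counterclockwise sweep puts N at bearing -15°, so N = V + 7.2·(cos -15°, sin -15°) = (-33.85, 5.337). Since A1 is tangent to NS there, VN ⟂ NS, so NS runs along (−sin -15°, cos -15°); with |NS| = 23.2, S = (-27.84, 27.75). Then |CS| = |S − C| = 39.31.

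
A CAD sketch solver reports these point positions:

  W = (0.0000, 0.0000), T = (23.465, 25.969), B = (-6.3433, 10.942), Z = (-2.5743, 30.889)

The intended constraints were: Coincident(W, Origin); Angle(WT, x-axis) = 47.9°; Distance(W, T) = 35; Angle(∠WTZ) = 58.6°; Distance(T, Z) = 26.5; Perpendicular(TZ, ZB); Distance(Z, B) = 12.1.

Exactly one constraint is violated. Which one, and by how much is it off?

Distance(Z, B) = 12.1 — off by 8.20.

W = (0.00, 0.00) ✓; WT at 47.90° ✓; |WT| = 35.00 ✓; ∠WTZ = 58.60° ✓; |TZ| = 26.50 ✓; ∠(TZ, ZB) = 90.00° ✓; |ZB| = 20.30 ✗.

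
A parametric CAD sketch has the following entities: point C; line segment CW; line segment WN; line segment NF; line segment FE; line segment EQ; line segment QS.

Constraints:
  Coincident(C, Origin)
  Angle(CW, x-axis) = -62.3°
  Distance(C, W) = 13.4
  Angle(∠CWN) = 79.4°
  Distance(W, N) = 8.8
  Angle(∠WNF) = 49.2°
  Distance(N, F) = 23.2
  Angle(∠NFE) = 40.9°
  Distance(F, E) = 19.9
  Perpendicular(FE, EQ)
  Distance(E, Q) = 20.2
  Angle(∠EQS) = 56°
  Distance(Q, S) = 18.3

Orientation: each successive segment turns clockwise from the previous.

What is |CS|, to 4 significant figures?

1.188

The perpendicularity gives EQ at right angles to FE, so EQ runs at -162.8°; with |EQ| = 20.2, Q = (-6.269, -18.19). ∠EQS = 56.0° gives QS at 73.20° from the x-axis; with |QS| = 18.3, S = (-0.9797, -0.6729). Then |CS| = |S − C| = 1.188.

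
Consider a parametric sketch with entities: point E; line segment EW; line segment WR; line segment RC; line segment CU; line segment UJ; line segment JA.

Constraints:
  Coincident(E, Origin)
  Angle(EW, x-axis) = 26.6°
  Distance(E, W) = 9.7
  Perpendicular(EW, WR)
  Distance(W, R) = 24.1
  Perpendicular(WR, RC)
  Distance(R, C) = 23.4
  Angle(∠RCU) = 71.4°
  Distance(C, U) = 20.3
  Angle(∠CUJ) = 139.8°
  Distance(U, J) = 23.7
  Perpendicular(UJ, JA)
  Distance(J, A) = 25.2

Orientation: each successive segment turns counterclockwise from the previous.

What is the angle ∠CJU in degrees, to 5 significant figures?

18.480°

∠RCU = 71.4° gives CU at -44.800° from the x-axis; with |CU| = 20.3, U = (-8.6366, 1.1107). ∠CUJ = 139.8° gives UJ at -4.6000° from the x-axis; with |UJ| = 23.7, J = (14.987, -0.78997). Then cos ∠CJU = JC·JU / (|JC||JU|), giving 18.480°.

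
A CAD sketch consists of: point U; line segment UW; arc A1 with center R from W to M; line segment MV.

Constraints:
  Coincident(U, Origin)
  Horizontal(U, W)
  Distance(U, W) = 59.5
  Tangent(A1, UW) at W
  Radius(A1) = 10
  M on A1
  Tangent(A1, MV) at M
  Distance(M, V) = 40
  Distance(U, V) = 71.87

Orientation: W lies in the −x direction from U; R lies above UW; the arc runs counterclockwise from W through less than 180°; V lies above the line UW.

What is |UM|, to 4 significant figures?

50.60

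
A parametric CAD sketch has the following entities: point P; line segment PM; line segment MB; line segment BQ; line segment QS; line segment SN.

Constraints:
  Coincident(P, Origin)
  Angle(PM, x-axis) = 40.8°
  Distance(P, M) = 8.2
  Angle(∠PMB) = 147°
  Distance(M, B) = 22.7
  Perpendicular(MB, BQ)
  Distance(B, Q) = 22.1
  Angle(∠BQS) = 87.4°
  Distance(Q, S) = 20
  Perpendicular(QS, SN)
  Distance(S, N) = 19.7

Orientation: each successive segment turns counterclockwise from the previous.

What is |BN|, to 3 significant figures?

19.1

P is at the origin; PM runs at 40.8° with length 8.2, so M = (6.21, 5.36). ∠PMB = 147.0° gives MB at 73.8° from the x-axis; with |MB| = 22.7, B = (12.5, 27.2). MB ⟂ BQ, so BQ runs at 164°; with |BQ| = 22.1, Q = (-8.68, 33.3). ∠BQS = 87.4° gives QS at -104° from the x-axis; with |QS| = 20.0, S = (-13.4, 13.9). QS is perpendicular to SN, so SN runs at -13.6°; with |SN| = 19.7, N = (5.76, 9.25). Then |BN| = |N − B| = 19.1.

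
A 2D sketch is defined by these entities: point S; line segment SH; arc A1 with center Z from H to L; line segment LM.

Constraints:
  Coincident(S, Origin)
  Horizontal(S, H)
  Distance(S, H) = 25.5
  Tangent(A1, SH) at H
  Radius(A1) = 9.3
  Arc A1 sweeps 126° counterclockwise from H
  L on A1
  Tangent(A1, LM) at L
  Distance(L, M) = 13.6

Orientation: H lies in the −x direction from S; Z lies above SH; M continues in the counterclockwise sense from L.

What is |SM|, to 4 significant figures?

36.59

S is at the origin; SH is horizontal with |SH| = 25.5 and H on the −x side, so H = (-25.50, 0.000). The tangent condition forces ZH to be normal to SH, so Z = H + (0, 9.3) = (-25.50, 9.300). On A1, H sits at bearing -90° from Z; a 126° counterclockwise sweep puts L at bearing 36°, so L = Z + 9.3·(cos 36°, sin 36°) = (-17.98, 14.77). Tangency of A1 to LM means the radius ZL is perpendicular to LM, so LM runs along (−sin 36°, cos 36°); with |LM| = 13.6, M = (-25.97, 25.77). Then |SM| = |M − S| = 36.59.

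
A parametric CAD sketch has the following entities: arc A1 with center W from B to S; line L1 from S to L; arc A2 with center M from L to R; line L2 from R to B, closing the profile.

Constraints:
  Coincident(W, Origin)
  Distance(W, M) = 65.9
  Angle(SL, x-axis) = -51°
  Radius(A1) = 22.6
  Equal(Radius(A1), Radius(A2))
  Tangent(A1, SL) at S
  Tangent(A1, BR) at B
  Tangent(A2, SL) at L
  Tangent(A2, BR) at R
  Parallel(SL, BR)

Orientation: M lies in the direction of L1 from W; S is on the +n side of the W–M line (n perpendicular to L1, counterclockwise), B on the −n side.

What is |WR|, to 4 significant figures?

69.67

Tangency of A1 to both parallel lines with radius 22.6 puts S and B at W ± 22.6·n: S = (17.56, 14.22), B = (-17.56, -14.22). Equal radii place L and R the same way about M: L = M + 22.6·n = (59.04, -36.99), R = M − 22.6·n = (23.91, -65.44). Then |WR| = |R − W| = 69.67.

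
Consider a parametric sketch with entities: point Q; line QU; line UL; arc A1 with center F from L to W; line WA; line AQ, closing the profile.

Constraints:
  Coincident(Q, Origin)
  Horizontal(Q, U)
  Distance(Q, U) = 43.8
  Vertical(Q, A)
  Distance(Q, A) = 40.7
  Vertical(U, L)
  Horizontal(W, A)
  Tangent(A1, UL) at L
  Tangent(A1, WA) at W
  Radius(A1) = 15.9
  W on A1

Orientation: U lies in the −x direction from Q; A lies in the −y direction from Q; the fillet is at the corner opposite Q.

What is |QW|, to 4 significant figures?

49.34

Q is at the origin; QU is horizontal with |QU| = 43.8 and U on the −x side, so U = (-43.80, 0.000). Q and A share the same x with |QA| = 40.7 and A on the −y side, so A = (0.000, -40.70). The virtual corner opposite Q is at (-43.80, -40.70). Tangency of A1 to UL means the radius FL is perpendicular to UL and the tangent condition forces FW to be normal to WA, with radius 15.9, so the center F sits 15.9 in from both sides at F = (-27.90, -24.80). That places the tangent points at L = (-43.80, -24.80) on UL and W = (-27.90, -40.70) on WA. Then |QW| = |W − Q| = 49.34.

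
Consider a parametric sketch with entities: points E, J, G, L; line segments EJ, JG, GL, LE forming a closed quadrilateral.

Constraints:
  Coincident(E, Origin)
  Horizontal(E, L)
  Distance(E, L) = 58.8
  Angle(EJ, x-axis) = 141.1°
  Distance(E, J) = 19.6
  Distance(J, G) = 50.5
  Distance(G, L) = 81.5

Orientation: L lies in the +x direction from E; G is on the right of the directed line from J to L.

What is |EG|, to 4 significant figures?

40.38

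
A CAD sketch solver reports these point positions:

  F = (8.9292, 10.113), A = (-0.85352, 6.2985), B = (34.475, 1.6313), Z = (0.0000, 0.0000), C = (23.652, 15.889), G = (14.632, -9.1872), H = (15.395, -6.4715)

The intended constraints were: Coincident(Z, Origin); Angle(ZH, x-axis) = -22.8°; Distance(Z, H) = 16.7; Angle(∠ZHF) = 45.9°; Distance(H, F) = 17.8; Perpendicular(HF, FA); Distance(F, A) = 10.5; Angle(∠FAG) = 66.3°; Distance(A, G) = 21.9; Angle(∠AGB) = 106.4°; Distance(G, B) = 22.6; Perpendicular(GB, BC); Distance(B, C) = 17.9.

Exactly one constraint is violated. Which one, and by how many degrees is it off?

Perpendicular(GB, BC) — off by 8.60°.

Z = (0.00, 0.00) ✓; ZH at -22.80° ✓; |ZH| = 16.70 ✓; ∠ZHF = 45.90° ✓; |HF| = 17.80 ✓; ∠(HF, FA) = 90.00° ✓; |FA| = 10.50 ✓; ∠FAG = 66.30° ✓; |AG| = 21.90 ✓; ∠AGB = 106.4° ✓; |GB| = 22.60 ✓; ∠(GB, BC) = 98.60° ✗; |BC| = 17.90 ✓.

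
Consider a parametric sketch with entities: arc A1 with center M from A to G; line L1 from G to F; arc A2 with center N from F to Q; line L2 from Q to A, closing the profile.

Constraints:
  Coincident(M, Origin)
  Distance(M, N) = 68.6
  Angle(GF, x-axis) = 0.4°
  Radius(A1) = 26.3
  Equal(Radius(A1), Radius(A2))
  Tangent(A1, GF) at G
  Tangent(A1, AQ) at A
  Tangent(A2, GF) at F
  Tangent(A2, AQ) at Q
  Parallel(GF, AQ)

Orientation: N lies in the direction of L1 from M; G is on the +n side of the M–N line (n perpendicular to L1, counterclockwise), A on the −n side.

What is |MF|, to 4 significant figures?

73.47

The slot axis is L1's direction at 0.4°, so u = (cos 0.4°, sin 0.4°) = (1.000, 0.006981) and n = (−sin 0.4°, cos 0.4°) = (-0.006981, 1.000). M is at the origin and N lies 68.6 along u from M, so N = 68.6·u = (68.60, 0.4789). Tangency of A1 to both parallel lines with radius 26.3 puts G and A at M ± 26.3·n: G = (-0.1836, 26.30), A = (0.1836, -26.30). Equal radii place F and Q the same way about N: F = N + 26.3·n = (68.41, 26.78), Q = N − 26.3·n = (68.78, -25.82). Then |MF| = |F − M| = 73.47.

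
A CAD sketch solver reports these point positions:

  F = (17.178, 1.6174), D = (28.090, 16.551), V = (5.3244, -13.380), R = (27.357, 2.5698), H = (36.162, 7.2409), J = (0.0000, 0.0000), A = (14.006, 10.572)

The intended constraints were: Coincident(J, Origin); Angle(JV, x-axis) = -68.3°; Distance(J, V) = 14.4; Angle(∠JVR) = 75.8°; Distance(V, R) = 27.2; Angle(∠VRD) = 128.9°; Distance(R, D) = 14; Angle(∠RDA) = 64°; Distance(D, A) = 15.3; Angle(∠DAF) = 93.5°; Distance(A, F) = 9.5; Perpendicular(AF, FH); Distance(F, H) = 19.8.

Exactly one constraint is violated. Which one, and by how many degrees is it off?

Perpendicular(AF, FH) — off by 3.01°.

J = (0.00, 0.00) ✓; JV at -68.30° ✓; |JV| = 14.40 ✓; ∠JVR = 75.80° ✓; |VR| = 27.20 ✓; ∠VRD = 128.9° ✓; |RD| = 14.00 ✓; ∠RDA = 64.00° ✓; |DA| = 15.30 ✓; ∠DAF = 93.50° ✓; |AF| = 9.500 ✓; ∠(AF, FH) = 86.99° ✗; |FH| = 19.80 ✓.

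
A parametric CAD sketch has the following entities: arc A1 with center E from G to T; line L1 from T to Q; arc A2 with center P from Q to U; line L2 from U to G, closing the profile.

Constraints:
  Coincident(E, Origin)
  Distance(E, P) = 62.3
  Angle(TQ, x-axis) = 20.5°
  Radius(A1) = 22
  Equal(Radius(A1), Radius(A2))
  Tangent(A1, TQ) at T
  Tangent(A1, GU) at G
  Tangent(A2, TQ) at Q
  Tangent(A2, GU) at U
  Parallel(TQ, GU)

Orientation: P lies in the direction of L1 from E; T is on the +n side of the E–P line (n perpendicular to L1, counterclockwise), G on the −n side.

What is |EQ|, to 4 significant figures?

66.07

The slot axis is L1's direction at 20.5°, so u = (cos 20.5°, sin 20.5°) = (0.9367, 0.3502) and n = (−sin 20.5°, cos 20.5°) = (-0.3502, 0.9367). E is at the origin and P lies 62.3 along u from E, so P = 62.3·u = (58.35, 21.82). Tangency of A1 to both parallel lines with radius 22.0 puts T and G at E ± 22.0·n: T = (-7.705, 20.61), G = (7.705, -20.61). Equal radii place Q and U the same way about P: Q = P + 22.0·n = (50.65, 42.42), U = P − 22.0·n = (66.06, 1.211). Then |EQ| = |Q − E| = 66.07.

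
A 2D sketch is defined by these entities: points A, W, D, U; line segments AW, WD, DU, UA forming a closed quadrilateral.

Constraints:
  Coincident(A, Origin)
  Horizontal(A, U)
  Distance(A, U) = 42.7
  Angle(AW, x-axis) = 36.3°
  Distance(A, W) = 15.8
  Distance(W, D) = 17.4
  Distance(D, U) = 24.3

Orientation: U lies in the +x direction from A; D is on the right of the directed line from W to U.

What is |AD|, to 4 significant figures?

20.49

Checks: |AU| = 42.70 ✓; |AW| = 15.80 ✓; |WD| = 17.40 ✓; |DU| = 24.30 ✓.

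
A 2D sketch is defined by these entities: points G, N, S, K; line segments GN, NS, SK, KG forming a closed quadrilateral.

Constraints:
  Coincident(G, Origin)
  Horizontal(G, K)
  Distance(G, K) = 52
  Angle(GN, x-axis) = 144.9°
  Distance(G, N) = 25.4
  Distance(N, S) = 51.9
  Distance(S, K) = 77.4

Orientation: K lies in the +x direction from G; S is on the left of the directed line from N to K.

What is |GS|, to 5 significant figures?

60.521

Checks: |NS| = 51.90 ✓; |SK| = 77.40 ✓.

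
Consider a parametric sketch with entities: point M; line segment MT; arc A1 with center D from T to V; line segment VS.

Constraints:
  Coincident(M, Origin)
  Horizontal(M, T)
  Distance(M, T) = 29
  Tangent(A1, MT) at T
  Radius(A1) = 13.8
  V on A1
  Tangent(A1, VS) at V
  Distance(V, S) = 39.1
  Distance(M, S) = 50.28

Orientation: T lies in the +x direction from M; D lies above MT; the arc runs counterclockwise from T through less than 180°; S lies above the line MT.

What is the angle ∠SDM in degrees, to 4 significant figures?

85.21°

Checks: |DV| = 13.80 ✓; ∠(DV, VS) = 90.00° ✓; |VS| = 39.10 ✓; |MS| = 50.28 ✓.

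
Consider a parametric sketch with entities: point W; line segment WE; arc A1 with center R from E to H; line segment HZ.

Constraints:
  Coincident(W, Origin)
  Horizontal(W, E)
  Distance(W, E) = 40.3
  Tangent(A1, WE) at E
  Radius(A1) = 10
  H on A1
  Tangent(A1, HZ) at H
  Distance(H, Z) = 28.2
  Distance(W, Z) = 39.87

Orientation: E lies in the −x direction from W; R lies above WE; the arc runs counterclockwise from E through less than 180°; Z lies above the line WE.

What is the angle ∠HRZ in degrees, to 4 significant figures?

70.47°

W is at the origin; W and E share the same y with |WE| = 40.3 and E on the −x side, so E = (-40.30, 0.000). A1 meets WE tangentially, so RE is at right angles to WE, so R = E + (0, 10) = (-40.30, 10.00). Since RH ⟂ HZ (tangency), |RZ| = √(10.0² + 28.2²) = 29.92 regardless of where H sits on A1. So Z lies on both circle(W, 39.87) and circle(R, 29.92); the above-WE intersection is Z = (-21.71, 33.44). H is the foot of the tangent from Z: H = (-30.84, 6.762).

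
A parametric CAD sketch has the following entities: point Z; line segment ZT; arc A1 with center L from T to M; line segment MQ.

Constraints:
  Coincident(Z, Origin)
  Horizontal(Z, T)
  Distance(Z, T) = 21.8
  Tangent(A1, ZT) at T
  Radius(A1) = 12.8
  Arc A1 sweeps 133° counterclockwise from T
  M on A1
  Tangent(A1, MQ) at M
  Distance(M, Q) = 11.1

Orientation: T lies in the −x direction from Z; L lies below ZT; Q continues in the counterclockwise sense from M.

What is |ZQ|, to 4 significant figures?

37.89

Z is at the origin; ZT is horizontal with |ZT| = 21.8 and T on the −x side, so T = (-21.80, 0.000). A1 meets ZT tangentially, so LT is at right angles to ZT, so L = T + (0, -12.8) = (-21.80, -12.80). On A1, T sits at bearing 90° from L; a 133° counterclockwise sweep puts M at bearing 223°, so M = L + 12.8·(cos 223°, sin 223°) = (-31.16, -21.53). Since A1 is tangent to MQ there, LM ⟂ MQ, so MQ runs along (−sin 223°, cos 223°); with |MQ| = 11.1, Q = (-23.59, -29.65). Then |ZQ| = |Q − Z| = 37.89.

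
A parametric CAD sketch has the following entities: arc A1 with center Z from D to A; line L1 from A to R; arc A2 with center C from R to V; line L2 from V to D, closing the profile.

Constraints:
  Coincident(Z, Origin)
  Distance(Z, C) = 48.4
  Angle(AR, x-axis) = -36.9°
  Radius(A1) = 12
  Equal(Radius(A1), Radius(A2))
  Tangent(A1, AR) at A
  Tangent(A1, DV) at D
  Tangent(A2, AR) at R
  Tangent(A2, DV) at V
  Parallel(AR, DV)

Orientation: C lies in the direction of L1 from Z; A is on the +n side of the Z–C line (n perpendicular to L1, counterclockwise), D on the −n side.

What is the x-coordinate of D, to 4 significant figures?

-7.205

The slot axis is L1's direction at -36.9°, so u = (cos -36.9°, sin -36.9°) = (0.7997, -0.6004) and n = (−sin -36.9°, cos -36.9°) = (0.6004, 0.7997). Z is at the origin and C lies 48.4 along u from Z, so C = 48.4·u = (38.70, -29.06). Tangency of A1 to both parallel lines with radius 12.0 puts A and D at Z ± 12.0·n: A = (7.205, 9.596), D = (-7.205, -9.596). So D.x = -7.205.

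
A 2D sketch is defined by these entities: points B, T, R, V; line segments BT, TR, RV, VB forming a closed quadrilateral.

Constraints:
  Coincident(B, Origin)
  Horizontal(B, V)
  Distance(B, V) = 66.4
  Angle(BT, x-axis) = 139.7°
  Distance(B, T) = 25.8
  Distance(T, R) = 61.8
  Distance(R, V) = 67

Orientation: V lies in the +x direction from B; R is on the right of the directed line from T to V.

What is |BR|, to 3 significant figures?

38.7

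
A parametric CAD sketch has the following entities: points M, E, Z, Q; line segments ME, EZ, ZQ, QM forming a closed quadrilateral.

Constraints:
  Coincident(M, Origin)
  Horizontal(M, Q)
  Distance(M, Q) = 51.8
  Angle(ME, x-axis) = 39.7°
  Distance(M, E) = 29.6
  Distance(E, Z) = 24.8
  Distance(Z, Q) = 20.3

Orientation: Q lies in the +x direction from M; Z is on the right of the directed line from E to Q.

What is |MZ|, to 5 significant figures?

32.195

M is at the origin; MQ is horizontal with |MQ| = 51.8 and Q in +x, so Q = (51.8, 0). ME runs at 39.7° with |ME| = 29.6, so E = (22.774, 18.908). Z is determined by |EZ| = 24.8 and |ZQ| = 20.3 together: it lies at the intersection of circle(E, 24.8) and circle(Q, 20.3). With |EQ| = 34.641, the foot of the radical line on EQ is 20.250 from E and the perpendicular offset is √(24.8² − 20.250²) = 14.317. Taking the right-of-EQ solution: Z = (31.927, -4.1417).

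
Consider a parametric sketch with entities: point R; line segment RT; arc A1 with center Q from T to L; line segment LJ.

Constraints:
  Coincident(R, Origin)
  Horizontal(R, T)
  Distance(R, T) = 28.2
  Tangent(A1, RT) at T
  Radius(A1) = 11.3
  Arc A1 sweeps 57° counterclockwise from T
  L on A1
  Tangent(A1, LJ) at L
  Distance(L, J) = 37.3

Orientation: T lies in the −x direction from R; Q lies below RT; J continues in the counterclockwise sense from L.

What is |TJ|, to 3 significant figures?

47.1

R is at the origin; R and T share the same y with |RT| = 28.2 and T on the −x side, so T = (-28.2, 0.00). The tangent condition forces QT to be normal to RT, so Q = T + (0, -11.3) = (-28.2, -11.3). On A1, T sits at bearing 90° from Q; a 57° counterclockwise sweep puts L at bearing 147°, so L = Q + 11.3·(cos 147°, sin 147°) = (-37.7, -5.15). The tangent condition forces QL to be normal to LJ, so LJ runs along (−sin 147°, cos 147°); with |LJ| = 37.3, J = (-58.0, -36.4). Then |TJ| = |J − T| = 47.1.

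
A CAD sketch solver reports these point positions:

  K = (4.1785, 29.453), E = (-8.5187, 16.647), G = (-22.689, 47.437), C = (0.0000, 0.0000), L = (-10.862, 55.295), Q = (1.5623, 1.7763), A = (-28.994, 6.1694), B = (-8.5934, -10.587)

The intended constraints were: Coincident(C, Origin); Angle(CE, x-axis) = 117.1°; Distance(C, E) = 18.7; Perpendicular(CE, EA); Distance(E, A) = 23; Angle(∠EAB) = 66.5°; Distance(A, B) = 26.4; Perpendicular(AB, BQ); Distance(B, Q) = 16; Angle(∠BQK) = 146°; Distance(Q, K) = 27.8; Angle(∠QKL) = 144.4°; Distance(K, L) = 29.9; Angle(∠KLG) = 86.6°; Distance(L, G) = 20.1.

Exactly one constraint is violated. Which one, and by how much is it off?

Distance(L, G) = 20.1 — off by 5.90.

C = (0.00, 0.00) ✓; CE at 117.1° ✓; |CE| = 18.70 ✓; ∠(CE, EA) = 90.00° ✓; |EA| = 23.00 ✓; ∠EAB = 66.50° ✓; |AB| = 26.40 ✓; ∠(AB, BQ) = 90.00° ✓; |BQ| = 16.00 ✓; ∠BQK = 146.0° ✓; |QK| = 27.80 ✓; ∠QKL = 144.4° ✓; |KL| = 29.90 ✓; ∠KLG = 86.60° ✓; |LG| = 14.20 ✗.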